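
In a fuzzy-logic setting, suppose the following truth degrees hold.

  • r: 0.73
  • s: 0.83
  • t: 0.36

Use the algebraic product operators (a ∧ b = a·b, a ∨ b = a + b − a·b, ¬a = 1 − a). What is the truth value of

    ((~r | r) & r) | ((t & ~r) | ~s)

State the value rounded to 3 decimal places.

~r = 1 − 0.7300 = 0.2700
~r | r = a + b − a·b on (0.2700, 0.7300) = 0.8029
(~r | r) & r = a·b on (0.8029, 0.7300) = 0.5861
~r = 1 − 0.7300 = 0.2700
t & ~r = a·b on (0.3600, 0.2700) = 0.0972
~s = 1 − 0.8300 = 0.1700
(t & ~r) | ~s = a + b − a·b on (0.0972, 0.1700) = 0.2507
((~r | r) & r) | ((t & ~r) | ~s) = a + b − a·b on (0.5861, 0.2507) = 0.6899

0.690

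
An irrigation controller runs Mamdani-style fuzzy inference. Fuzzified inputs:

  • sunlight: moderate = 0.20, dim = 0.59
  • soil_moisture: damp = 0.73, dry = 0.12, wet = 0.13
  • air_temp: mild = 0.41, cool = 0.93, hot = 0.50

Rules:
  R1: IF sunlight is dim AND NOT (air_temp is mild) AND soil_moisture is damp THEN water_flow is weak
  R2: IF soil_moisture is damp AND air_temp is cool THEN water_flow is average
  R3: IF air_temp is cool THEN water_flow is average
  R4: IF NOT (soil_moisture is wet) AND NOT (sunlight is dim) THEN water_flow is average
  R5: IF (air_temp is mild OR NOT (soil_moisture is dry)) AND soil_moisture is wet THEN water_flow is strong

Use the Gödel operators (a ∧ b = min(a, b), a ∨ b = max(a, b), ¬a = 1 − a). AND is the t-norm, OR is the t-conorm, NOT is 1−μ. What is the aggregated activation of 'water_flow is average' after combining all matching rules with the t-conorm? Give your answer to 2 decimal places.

0.93

R1: dim=0.59, ¬mild=1−0.41=0.59, damp=0.73; AND[min(a, b)] → w = 0.59
R2: damp=0.73, cool=0.93; AND[min(a, b)] → w = 0.73
R3: cool=0.93 → w = 0.93
R4: ¬wet=1−0.13=0.87, ¬dim=1−0.59=0.41; AND[min(a, b)] → w = 0.41
R5: (mild=0.41 OR ¬dry=1−0.12=0.88) = 0.88; AND[min(a, b)] with wet=0.13 → w = 0.13
Rules with consequent 'average': {R2, R3, R4} → strengths 0.73, 0.93, 0.41
Aggregate via t-conorm [max(a, b)]: 0.93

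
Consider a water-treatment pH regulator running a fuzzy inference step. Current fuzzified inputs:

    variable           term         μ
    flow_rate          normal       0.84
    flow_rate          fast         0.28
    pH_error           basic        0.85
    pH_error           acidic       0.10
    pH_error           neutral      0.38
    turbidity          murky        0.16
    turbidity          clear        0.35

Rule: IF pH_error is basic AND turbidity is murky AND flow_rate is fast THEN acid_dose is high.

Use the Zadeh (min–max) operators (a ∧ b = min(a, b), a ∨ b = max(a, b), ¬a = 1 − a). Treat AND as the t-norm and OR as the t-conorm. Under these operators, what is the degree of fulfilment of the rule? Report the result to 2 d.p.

firing strength: basic=0.85, murky=0.16, fast=0.28; AND[min(a, b)] → w = 0.16

0.16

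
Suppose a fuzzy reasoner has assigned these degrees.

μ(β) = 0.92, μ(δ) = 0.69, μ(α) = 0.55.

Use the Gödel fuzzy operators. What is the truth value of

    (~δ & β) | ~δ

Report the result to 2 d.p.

~δ = 1 − 0.69 = 0.31
~δ & β = min(a, b) on (0.31, 0.92) = 0.31
~δ = 1 − 0.69 = 0.31
(~δ & β) | ~δ = max(a, b) on (0.31, 0.31) = 0.31

0.31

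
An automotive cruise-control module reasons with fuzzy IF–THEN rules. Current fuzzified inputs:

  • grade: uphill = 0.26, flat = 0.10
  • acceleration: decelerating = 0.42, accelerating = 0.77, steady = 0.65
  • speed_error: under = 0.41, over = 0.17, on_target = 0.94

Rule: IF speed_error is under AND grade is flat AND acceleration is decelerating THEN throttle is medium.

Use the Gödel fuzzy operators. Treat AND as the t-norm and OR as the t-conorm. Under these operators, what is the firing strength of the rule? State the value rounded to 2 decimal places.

0.10

firing strength: under=0.41, flat=0.10, decelerating=0.42; AND[min(a, b)] → w = 0.10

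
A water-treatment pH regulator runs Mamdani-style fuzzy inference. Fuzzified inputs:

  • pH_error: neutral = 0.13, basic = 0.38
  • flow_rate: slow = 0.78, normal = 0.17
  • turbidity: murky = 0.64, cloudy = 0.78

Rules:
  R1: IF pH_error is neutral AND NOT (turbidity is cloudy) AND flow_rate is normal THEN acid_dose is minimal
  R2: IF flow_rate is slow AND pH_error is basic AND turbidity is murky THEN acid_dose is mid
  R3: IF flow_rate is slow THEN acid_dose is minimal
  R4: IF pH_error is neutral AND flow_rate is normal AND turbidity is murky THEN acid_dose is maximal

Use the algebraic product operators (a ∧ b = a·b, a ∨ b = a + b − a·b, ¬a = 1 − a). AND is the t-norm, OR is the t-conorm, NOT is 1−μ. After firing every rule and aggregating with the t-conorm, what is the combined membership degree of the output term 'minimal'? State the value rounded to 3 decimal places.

R1: neutral=0.13, ¬cloudy=1−0.78=0.22, normal=0.17; AND[a·b] → w = 0.0049
R2: slow=0.78, basic=0.38, murky=0.64; AND[a·b] → w = 0.1897
R3: slow=0.78 → w = 0.7800
R4: neutral=0.13, normal=0.17, murky=0.64; AND[a·b] → w = 0.0141
Rules with consequent 'minimal': {R1, R3} → strengths 0.0049, 0.7800
Aggregate via t-conorm [a + b − a·b]: 0.7811

0.781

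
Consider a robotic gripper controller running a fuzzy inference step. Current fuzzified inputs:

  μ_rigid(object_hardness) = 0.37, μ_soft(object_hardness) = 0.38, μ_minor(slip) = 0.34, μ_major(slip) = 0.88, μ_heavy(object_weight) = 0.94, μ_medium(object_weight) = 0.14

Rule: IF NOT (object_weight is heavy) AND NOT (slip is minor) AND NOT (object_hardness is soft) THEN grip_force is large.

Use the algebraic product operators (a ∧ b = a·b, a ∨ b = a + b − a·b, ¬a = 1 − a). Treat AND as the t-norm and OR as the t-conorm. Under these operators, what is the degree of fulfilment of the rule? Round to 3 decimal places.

firing strength: ¬heavy=1−0.94=0.06, ¬minor=1−0.34=0.66, ¬soft=1−0.38=0.62; AND[a·b] → w = 0.0246

0.025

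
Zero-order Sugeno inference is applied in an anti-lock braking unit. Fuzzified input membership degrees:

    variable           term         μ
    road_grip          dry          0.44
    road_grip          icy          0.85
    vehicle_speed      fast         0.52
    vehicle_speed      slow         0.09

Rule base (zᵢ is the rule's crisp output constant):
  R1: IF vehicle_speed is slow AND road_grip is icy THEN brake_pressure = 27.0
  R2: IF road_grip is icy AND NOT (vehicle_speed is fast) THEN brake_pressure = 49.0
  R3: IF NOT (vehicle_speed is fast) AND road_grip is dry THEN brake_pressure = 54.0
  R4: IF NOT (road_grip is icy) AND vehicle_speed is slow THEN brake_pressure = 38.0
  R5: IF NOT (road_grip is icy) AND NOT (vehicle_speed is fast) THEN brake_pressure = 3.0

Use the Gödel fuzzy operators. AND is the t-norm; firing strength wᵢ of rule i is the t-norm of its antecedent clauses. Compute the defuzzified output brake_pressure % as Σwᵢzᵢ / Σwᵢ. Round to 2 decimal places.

R1 (z=27.0): slow=0.09, icy=0.85; AND[min(a, b)] → w = 0.09
R2 (z=49.0): icy=0.85, ¬fast=1−0.52=0.48; AND[min(a, b)] → w = 0.48
R3 (z=54.0): ¬fast=1−0.52=0.48, dry=0.44; AND[min(a, b)] → w = 0.44
R4 (z=38.0): ¬icy=1−0.85=0.15, slow=0.09; AND[min(a, b)] → w = 0.09
R5 (z=3.0): ¬icy=1−0.85=0.15, ¬fast=1−0.52=0.48; AND[min(a, b)] → w = 0.15
Weighted average = (0.09·27.0 + 0.48·49.0 + 0.44·54.0 + 0.09·38.0 + 0.15·3.0) / (0.09 + 0.48 + 0.44 + 0.09 + 0.15)
  = 53.5800 / 1.2500 = 42.86

42.86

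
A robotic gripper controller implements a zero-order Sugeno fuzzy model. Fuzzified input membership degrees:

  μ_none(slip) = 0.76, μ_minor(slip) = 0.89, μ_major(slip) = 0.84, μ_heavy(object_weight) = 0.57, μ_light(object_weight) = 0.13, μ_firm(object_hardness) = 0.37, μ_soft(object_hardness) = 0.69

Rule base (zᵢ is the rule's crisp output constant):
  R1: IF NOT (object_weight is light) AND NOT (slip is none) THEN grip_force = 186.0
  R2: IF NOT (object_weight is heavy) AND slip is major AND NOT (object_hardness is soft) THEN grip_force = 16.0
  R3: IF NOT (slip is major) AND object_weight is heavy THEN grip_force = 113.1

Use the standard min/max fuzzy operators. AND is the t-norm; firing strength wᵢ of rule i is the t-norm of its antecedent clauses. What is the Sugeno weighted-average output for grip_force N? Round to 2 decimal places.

95.35

R1 (z=186.0): ¬light=1−0.13=0.87, ¬none=1−0.76=0.24; AND[min(a, b)] → w = 0.24
R2 (z=16.0): ¬heavy=1−0.57=0.43, major=0.84, ¬soft=1−0.69=0.31; AND[min(a, b)] → w = 0.31
R3 (z=113.1): ¬major=1−0.84=0.16, heavy=0.57; AND[min(a, b)] → w = 0.16
Weighted average = (0.24·186.0 + 0.31·16.0 + 0.16·113.1) / (0.24 + 0.31 + 0.16)
  = 67.6960 / 0.7100 = 95.35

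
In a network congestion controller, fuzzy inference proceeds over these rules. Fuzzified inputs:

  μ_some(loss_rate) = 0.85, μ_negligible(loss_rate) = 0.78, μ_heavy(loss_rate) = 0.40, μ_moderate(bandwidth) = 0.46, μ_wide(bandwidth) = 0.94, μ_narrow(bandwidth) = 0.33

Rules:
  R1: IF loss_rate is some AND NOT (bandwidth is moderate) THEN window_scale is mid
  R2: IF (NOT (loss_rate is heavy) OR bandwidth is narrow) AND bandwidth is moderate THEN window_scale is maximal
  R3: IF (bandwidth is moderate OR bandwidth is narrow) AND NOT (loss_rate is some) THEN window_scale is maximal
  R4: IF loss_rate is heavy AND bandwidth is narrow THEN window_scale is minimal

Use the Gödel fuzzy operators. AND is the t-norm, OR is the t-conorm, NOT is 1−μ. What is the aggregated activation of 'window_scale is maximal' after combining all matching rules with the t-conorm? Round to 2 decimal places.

R1: some=0.85, ¬moderate=1−0.46=0.54; AND[min(a, b)] → w = 0.54
R2: (¬heavy=1−0.40=0.60 OR narrow=0.33) = 0.60; AND[min(a, b)] with moderate=0.46 → w = 0.46
R3: (moderate=0.46 OR narrow=0.33) = 0.46; AND[min(a, b)] with ¬some=1−0.85=0.15 → w = 0.15
R4: heavy=0.40, narrow=0.33; AND[min(a, b)] → w = 0.33
Rules with consequent 'maximal': {R2, R3} → strengths 0.46, 0.15
Aggregate via t-conorm [max(a, b)]: 0.46

0.46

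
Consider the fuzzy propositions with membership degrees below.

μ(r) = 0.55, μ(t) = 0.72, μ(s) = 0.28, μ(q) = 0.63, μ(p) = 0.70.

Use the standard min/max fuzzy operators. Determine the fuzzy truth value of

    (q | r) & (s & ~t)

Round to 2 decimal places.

q | r = max(a, b) on (0.63, 0.55) = 0.63
~t = 1 − 0.72 = 0.28
s & ~t = min(a, b) on (0.28, 0.28) = 0.28
(q | r) & (s & ~t) = min(a, b) on (0.63, 0.28) = 0.28

0.28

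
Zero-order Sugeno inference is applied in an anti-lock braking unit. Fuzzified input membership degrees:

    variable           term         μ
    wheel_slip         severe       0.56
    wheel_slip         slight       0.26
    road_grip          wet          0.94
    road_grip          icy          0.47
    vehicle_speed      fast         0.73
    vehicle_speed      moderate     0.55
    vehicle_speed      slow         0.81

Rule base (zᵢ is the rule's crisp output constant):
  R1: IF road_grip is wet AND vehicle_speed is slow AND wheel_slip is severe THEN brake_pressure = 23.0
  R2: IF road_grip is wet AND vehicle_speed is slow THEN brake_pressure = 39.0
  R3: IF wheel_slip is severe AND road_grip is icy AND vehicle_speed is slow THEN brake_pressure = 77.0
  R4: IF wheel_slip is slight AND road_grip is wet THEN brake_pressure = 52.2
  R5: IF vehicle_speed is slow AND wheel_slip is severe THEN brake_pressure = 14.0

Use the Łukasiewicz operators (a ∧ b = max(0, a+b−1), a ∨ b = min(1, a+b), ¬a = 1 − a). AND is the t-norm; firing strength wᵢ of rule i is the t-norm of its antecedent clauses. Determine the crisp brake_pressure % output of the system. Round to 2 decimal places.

R1 (z=23.0): wet=0.94, slow=0.81, severe=0.56; AND[max(0, a+b−1)] → w = 0.31
R2 (z=39.0): wet=0.94, slow=0.81; AND[max(0, a+b−1)] → w = 0.75
R3 (z=77.0): severe=0.56, icy=0.47, slow=0.81; AND[max(0, a+b−1)] → w = 0.00
R4 (z=52.2): slight=0.26, wet=0.94; AND[max(0, a+b−1)] → w = 0.20
R5 (z=14.0): slow=0.81, severe=0.56; AND[max(0, a+b−1)] → w = 0.37
Weighted average = (0.31·23.0 + 0.75·39.0 + 0.00·77.0 + 0.20·52.2 + 0.37·14.0) / (0.31 + 0.75 + 0.00 + 0.20 + 0.37)
  = 52.0000 / 1.6300 = 31.90

31.90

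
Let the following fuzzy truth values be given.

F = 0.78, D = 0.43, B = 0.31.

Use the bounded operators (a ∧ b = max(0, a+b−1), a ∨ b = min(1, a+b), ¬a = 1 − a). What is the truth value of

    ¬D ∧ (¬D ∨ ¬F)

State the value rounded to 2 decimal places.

0.36

¬D = 1 − 0.43 = 0.57
¬D = 1 − 0.43 = 0.57
¬F = 1 − 0.78 = 0.22
¬D ∨ ¬F = min(1, a+b) on (0.57, 0.22) = 0.79
¬D ∧ (¬D ∨ ¬F) = max(0, a+b−1) on (0.57, 0.79) = 0.36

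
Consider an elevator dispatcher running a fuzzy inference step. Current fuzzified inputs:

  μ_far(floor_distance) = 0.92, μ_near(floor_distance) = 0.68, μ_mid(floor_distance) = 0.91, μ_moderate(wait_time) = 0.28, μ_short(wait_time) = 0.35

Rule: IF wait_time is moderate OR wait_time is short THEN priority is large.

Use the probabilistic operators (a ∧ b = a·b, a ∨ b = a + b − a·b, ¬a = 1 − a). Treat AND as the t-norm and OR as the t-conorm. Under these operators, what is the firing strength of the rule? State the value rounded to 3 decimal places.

firing strength: moderate=0.28, short=0.35; OR[a + b − a·b] → w = 0.5320

0.532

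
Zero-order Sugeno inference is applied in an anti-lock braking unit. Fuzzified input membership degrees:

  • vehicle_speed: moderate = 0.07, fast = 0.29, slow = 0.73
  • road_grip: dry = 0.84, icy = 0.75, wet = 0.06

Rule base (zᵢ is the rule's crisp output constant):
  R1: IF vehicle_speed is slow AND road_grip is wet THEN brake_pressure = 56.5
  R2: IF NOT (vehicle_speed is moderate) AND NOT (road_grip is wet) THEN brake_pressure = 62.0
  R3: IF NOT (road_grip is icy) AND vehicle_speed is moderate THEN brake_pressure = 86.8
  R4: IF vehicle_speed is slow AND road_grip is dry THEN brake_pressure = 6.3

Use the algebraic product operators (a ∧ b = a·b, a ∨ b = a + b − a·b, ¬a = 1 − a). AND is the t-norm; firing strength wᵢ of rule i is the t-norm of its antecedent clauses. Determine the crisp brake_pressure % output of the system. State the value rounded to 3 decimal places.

R1 (z=56.5): slow=0.73, wet=0.06; AND[a·b] → w = 0.0438
R2 (z=62.0): ¬moderate=1−0.07=0.93, ¬wet=1−0.06=0.94; AND[a·b] → w = 0.8742
R3 (z=86.8): ¬icy=1−0.75=0.25, moderate=0.07; AND[a·b] → w = 0.0175
R4 (z=6.3): slow=0.73, dry=0.84; AND[a·b] → w = 0.6132
Weighted average = (0.0438·56.5 + 0.8742·62.0 + 0.0175·86.8 + 0.6132·6.3) / (0.0438 + 0.8742 + 0.0175 + 0.6132)
  = 62.0573 / 1.5487 = 40.071

40.071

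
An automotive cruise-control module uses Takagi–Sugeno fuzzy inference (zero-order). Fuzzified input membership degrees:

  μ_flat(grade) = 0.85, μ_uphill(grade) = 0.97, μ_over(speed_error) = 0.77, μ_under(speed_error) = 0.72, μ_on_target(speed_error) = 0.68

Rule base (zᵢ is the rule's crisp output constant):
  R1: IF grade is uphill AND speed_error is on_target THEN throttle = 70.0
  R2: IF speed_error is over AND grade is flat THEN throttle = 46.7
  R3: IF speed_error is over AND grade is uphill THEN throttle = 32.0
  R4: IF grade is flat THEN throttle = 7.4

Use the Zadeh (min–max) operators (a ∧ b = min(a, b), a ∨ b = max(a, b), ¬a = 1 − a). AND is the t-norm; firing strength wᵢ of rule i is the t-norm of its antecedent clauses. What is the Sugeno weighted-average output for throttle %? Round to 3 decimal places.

R1 (z=70.0): uphill=0.97, on_target=0.68; AND[min(a, b)] → w = 0.68
R2 (z=46.7): over=0.77, flat=0.85; AND[min(a, b)] → w = 0.77
R3 (z=32.0): over=0.77, uphill=0.97; AND[min(a, b)] → w = 0.77
R4 (z=7.4): flat=0.85 → w = 0.85
Weighted average = (0.68·70.0 + 0.77·46.7 + 0.77·32.0 + 0.85·7.4) / (0.68 + 0.77 + 0.77 + 0.85)
  = 114.4890 / 3.0700 = 37.293

37.293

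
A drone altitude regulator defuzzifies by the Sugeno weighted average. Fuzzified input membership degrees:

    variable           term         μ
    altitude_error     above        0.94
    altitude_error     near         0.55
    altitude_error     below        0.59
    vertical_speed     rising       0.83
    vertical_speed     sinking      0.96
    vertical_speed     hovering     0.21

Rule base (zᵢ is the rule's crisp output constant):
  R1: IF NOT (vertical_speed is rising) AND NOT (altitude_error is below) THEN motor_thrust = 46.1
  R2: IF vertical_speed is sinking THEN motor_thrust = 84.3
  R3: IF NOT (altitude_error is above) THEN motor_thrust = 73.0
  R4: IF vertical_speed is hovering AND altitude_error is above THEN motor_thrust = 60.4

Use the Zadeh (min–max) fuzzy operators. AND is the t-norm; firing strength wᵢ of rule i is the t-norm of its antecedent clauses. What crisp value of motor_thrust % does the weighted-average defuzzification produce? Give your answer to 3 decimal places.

75.592

R1 (z=46.1): ¬rising=1−0.83=0.17, ¬below=1−0.59=0.41; AND[min(a, b)] → w = 0.17
R2 (z=84.3): sinking=0.96 → w = 0.96
R3 (z=73.0): ¬above=1−0.94=0.06 → w = 0.06
R4 (z=60.4): hovering=0.21, above=0.94; AND[min(a, b)] → w = 0.21
Weighted average = (0.17·46.1 + 0.96·84.3 + 0.06·73.0 + 0.21·60.4) / (0.17 + 0.96 + 0.06 + 0.21)
  = 105.8290 / 1.4000 = 75.592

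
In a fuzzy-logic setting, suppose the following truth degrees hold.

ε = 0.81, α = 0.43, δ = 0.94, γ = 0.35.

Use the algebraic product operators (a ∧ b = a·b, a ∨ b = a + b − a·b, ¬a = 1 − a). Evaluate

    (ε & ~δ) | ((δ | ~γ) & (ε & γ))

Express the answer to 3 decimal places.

~δ = 1 − 0.9400 = 0.0600
ε & ~δ = a·b on (0.8100, 0.0600) = 0.0486
~γ = 1 − 0.3500 = 0.6500
δ | ~γ = a + b − a·b on (0.9400, 0.6500) = 0.9790
ε & γ = a·b on (0.8100, 0.3500) = 0.2835
(δ | ~γ) & (ε & γ) = a·b on (0.9790, 0.2835) = 0.2775
(ε & ~δ) | ((δ | ~γ) & (ε & γ)) = a + b − a·b on (0.0486, 0.2775) = 0.3127

0.313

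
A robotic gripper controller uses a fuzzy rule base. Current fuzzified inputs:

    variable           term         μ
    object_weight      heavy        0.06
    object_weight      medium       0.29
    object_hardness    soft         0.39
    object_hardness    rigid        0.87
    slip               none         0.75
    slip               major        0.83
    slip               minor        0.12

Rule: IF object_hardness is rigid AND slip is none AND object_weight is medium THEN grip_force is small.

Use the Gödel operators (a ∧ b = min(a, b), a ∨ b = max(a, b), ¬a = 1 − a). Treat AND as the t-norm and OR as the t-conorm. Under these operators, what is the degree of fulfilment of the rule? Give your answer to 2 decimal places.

0.29

firing strength: rigid=0.87, none=0.75, medium=0.29; AND[min(a, b)] → w = 0.29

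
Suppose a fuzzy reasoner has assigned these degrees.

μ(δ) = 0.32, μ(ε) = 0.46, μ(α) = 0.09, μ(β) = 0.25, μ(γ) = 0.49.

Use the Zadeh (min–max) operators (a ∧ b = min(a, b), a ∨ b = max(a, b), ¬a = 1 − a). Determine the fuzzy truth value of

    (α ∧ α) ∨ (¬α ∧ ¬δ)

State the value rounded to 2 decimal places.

0.68

α ∧ α = min(a, b) on (0.09, 0.09) = 0.09
¬α = 1 − 0.09 = 0.91
¬δ = 1 − 0.32 = 0.68
¬α ∧ ¬δ = min(a, b) on (0.91, 0.68) = 0.68
(α ∧ α) ∨ (¬α ∧ ¬δ) = max(a, b) on (0.09, 0.68) = 0.68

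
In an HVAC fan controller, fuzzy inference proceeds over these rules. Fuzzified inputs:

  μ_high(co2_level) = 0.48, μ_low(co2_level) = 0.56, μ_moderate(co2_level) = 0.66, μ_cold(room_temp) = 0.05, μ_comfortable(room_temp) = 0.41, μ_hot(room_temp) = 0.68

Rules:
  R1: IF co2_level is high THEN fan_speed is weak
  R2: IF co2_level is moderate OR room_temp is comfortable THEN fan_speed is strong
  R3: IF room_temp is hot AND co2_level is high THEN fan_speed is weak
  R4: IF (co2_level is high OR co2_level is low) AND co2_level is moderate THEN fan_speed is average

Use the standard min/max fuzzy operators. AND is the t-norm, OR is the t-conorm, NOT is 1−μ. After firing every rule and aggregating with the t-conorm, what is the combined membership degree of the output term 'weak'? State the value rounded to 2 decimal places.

R1: high=0.48 → w = 0.48
R2: moderate=0.66, comfortable=0.41; OR[max(a, b)] → w = 0.66
R3: hot=0.68, high=0.48; AND[min(a, b)] → w = 0.48
R4: (high=0.48 OR low=0.56) = 0.56; AND[min(a, b)] with moderate=0.66 → w = 0.56
Rules with consequent 'weak': {R1, R3} → strengths 0.48, 0.48
Aggregate via t-conorm [max(a, b)]: 0.48

0.48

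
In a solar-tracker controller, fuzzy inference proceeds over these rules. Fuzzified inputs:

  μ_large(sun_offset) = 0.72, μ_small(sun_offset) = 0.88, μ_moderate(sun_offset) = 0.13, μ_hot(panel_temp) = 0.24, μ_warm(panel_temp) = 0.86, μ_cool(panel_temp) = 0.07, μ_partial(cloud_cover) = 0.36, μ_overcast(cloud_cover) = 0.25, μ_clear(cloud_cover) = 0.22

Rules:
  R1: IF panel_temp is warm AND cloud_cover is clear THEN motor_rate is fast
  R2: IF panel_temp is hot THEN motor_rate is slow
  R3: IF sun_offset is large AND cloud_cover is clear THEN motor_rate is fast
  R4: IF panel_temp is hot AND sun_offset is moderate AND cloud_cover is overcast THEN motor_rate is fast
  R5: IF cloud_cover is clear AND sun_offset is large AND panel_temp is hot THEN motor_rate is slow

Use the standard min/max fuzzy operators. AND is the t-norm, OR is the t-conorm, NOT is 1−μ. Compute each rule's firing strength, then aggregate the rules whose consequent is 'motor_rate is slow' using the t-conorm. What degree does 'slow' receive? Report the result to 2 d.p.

R1: warm=0.86, clear=0.22; AND[min(a, b)] → w = 0.22
R2: hot=0.24 → w = 0.24
R3: large=0.72, clear=0.22; AND[min(a, b)] → w = 0.22
R4: hot=0.24, moderate=0.13, overcast=0.25; AND[min(a, b)] → w = 0.13
R5: clear=0.22, large=0.72, hot=0.24; AND[min(a, b)] → w = 0.22
Rules with consequent 'slow': {R2, R5} → strengths 0.24, 0.22
Aggregate via t-conorm [max(a, b)]: 0.24

0.24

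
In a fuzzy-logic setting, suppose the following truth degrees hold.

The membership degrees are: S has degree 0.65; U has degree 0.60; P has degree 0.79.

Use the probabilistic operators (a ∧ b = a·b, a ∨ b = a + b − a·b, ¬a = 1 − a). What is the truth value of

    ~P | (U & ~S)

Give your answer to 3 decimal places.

0.376

~P = 1 − 0.7900 = 0.2100
~S = 1 − 0.6500 = 0.3500
U & ~S = a·b on (0.6000, 0.3500) = 0.2100
~P | (U & ~S) = a + b − a·b on (0.2100, 0.2100) = 0.3759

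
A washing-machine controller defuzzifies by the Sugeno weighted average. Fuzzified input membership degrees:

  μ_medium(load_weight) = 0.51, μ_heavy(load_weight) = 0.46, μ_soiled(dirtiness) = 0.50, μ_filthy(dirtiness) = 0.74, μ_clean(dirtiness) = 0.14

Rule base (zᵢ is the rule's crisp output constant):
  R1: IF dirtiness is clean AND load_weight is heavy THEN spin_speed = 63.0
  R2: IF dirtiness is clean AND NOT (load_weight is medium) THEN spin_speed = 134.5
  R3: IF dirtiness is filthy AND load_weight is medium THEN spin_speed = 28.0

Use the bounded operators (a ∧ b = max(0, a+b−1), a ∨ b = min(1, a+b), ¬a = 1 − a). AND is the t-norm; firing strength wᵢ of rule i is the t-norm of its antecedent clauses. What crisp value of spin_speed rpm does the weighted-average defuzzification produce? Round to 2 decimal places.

R1 (z=63.0): clean=0.14, heavy=0.46; AND[max(0, a+b−1)] → w = 0.00
R2 (z=134.5): clean=0.14, ¬medium=1−0.51=0.49; AND[max(0, a+b−1)] → w = 0.00
R3 (z=28.0): filthy=0.74, medium=0.51; AND[max(0, a+b−1)] → w = 0.25
Weighted average = (0.00·63.0 + 0.00·134.5 + 0.25·28.0) / (0.00 + 0.00 + 0.25)
  = 7.0000 / 0.2500 = 28.00

28.00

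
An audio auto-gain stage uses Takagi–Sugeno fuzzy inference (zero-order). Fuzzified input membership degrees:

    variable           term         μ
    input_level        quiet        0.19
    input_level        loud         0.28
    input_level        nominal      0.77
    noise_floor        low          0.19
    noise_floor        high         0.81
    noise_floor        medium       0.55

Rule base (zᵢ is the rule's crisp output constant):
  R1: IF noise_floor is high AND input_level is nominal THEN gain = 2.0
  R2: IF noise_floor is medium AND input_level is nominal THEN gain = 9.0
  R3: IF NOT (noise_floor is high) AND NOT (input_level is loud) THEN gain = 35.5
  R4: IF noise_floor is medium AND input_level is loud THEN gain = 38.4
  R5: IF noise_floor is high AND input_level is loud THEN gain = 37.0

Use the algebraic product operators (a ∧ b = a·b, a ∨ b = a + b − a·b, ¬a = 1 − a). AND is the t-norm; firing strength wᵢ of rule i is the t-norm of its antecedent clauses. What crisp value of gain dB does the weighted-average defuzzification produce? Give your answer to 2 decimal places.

15.48

R1 (z=2.0): high=0.81, nominal=0.77; AND[a·b] → w = 0.6237
R2 (z=9.0): medium=0.55, nominal=0.77; AND[a·b] → w = 0.4235
R3 (z=35.5): ¬high=1−0.81=0.19, ¬loud=1−0.28=0.72; AND[a·b] → w = 0.1368
R4 (z=38.4): medium=0.55, loud=0.28; AND[a·b] → w = 0.1540
R5 (z=37.0): high=0.81, loud=0.28; AND[a·b] → w = 0.2268
Weighted average = (0.6237·2.0 + 0.4235·9.0 + 0.1368·35.5 + 0.1540·38.4 + 0.2268·37.0) / (0.6237 + 0.4235 + 0.1368 + 0.1540 + 0.2268)
  = 24.2205 / 1.5648 = 15.48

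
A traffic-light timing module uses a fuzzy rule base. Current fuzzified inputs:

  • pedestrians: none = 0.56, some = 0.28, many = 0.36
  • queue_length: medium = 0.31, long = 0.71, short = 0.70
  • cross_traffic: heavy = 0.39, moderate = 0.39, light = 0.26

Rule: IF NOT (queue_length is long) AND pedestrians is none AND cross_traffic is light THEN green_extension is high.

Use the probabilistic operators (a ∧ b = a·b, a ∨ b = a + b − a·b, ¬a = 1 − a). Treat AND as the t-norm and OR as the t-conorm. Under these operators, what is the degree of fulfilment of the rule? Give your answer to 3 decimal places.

firing strength: ¬long=1−0.71=0.29, none=0.56, light=0.26; AND[a·b] → w = 0.0422

0.042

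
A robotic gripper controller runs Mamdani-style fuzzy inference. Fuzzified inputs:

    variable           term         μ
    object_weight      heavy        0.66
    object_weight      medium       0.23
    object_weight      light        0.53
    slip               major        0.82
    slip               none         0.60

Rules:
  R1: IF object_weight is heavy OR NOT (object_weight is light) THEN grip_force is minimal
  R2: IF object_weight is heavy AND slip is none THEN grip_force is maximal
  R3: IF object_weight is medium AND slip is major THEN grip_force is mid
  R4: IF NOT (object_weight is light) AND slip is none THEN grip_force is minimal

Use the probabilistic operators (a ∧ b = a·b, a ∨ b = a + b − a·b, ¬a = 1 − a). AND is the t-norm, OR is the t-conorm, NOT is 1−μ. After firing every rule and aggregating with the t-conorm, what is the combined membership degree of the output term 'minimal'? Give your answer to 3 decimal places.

0.871

R1: heavy=0.66, ¬light=1−0.53=0.47; OR[a + b − a·b] → w = 0.8198
R2: heavy=0.66, none=0.60; AND[a·b] → w = 0.3960
R3: medium=0.23, major=0.82; AND[a·b] → w = 0.1886
R4: ¬light=1−0.53=0.47, none=0.60; AND[a·b] → w = 0.2820
Rules with consequent 'minimal': {R1, R4} → strengths 0.8198, 0.2820
Aggregate via t-conorm [a + b − a·b]: 0.8706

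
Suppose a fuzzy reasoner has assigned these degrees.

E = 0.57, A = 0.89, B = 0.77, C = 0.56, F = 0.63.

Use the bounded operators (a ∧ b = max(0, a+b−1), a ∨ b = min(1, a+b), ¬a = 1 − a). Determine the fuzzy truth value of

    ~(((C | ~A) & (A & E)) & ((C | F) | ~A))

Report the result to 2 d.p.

~A = 1 − 0.89 = 0.11
C | ~A = min(1, a+b) on (0.56, 0.11) = 0.67
A & E = max(0, a+b−1) on (0.89, 0.57) = 0.46
(C | ~A) & (A & E) = max(0, a+b−1) on (0.67, 0.46) = 0.13
C | F = min(1, a+b) on (0.56, 0.63) = 1.00
~A = 1 − 0.89 = 0.11
(C | F) | ~A = min(1, a+b) on (1.00, 0.11) = 1.00
((C | ~A) & (A & E)) & ((C | F) | ~A) = max(0, a+b−1) on (0.13, 1.00) = 0.13
~(((C | ~A) & (A & E)) & ((C | F) | ~A)) = 1 − 0.13 = 0.87

0.87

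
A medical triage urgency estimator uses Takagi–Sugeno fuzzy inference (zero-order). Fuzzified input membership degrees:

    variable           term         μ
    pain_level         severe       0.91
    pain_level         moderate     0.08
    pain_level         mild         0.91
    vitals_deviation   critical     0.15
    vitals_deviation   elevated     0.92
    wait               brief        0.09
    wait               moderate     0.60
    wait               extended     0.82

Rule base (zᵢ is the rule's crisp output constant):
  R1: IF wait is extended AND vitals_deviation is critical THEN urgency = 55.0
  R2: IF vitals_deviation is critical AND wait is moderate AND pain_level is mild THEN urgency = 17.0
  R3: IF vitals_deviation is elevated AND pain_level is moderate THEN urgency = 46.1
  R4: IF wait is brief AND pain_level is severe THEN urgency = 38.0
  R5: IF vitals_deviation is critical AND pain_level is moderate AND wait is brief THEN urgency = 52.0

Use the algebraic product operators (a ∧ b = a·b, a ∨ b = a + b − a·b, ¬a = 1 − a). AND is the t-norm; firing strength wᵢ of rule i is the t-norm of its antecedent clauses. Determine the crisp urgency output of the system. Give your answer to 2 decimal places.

R1 (z=55.0): extended=0.82, critical=0.15; AND[a·b] → w = 0.1230
R2 (z=17.0): critical=0.15, moderate=0.60, mild=0.91; AND[a·b] → w = 0.0819
R3 (z=46.1): elevated=0.92, moderate=0.08; AND[a·b] → w = 0.0736
R4 (z=38.0): brief=0.09, severe=0.91; AND[a·b] → w = 0.0819
R5 (z=52.0): critical=0.15, moderate=0.08, brief=0.09; AND[a·b] → w = 0.0011
Weighted average = (0.1230·55.0 + 0.0819·17.0 + 0.0736·46.1 + 0.0819·38.0 + 0.0011·52.0) / (0.1230 + 0.0819 + 0.0736 + 0.0819 + 0.0011)
  = 14.7186 / 0.3615 = 40.72

40.72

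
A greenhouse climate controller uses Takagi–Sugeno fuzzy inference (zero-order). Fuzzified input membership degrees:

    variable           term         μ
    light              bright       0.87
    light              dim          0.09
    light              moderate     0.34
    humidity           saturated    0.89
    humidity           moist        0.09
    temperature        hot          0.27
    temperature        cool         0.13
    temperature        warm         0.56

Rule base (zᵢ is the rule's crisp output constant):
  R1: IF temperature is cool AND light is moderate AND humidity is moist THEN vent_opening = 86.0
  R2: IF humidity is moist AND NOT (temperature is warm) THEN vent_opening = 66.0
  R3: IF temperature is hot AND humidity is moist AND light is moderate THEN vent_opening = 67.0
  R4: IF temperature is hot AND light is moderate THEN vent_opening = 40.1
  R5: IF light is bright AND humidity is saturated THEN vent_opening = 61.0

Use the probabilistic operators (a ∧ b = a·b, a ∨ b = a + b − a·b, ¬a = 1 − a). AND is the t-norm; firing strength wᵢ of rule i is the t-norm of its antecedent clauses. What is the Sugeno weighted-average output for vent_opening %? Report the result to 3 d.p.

R1 (z=86.0): cool=0.13, moderate=0.34, moist=0.09; AND[a·b] → w = 0.0040
R2 (z=66.0): moist=0.09, ¬warm=1−0.56=0.44; AND[a·b] → w = 0.0396
R3 (z=67.0): hot=0.27, moist=0.09, moderate=0.34; AND[a·b] → w = 0.0083
R4 (z=40.1): hot=0.27, moderate=0.34; AND[a·b] → w = 0.0918
R5 (z=61.0): bright=0.87, saturated=0.89; AND[a·b] → w = 0.7743
Weighted average = (0.0040·86.0 + 0.0396·66.0 + 0.0083·67.0 + 0.0918·40.1 + 0.7743·61.0) / (0.0040 + 0.0396 + 0.0083 + 0.0918 + 0.7743)
  = 54.4227 / 0.9179 = 59.288

59.288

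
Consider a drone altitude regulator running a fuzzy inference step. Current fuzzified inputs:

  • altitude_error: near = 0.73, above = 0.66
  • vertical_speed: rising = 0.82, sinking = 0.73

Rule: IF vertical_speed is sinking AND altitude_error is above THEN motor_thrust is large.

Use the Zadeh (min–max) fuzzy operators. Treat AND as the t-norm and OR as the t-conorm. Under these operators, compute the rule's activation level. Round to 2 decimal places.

firing strength: sinking=0.73, above=0.66; AND[min(a, b)] → w = 0.66

0.66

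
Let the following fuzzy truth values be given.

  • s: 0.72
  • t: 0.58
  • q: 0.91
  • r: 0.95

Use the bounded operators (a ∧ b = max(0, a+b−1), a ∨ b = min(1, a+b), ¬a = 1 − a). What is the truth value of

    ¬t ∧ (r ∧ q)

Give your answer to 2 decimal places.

0.28

¬t = 1 − 0.58 = 0.42
r ∧ q = max(0, a+b−1) on (0.95, 0.91) = 0.86
¬t ∧ (r ∧ q) = max(0, a+b−1) on (0.42, 0.86) = 0.28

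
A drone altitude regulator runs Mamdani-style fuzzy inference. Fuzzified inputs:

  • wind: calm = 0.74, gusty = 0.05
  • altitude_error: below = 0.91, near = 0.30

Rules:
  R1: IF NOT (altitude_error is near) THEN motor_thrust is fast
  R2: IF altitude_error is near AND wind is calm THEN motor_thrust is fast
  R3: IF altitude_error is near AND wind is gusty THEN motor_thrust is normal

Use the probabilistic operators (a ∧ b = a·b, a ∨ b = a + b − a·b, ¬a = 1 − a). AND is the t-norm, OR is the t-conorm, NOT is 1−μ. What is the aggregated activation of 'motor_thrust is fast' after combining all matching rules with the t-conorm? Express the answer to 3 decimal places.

R1: ¬near=1−0.30=0.70 → w = 0.7000
R2: near=0.30, calm=0.74; AND[a·b] → w = 0.2220
R3: near=0.30, gusty=0.05; AND[a·b] → w = 0.0150
Rules with consequent 'fast': {R1, R2} → strengths 0.7000, 0.2220
Aggregate via t-conorm [a + b − a·b]: 0.7666

0.767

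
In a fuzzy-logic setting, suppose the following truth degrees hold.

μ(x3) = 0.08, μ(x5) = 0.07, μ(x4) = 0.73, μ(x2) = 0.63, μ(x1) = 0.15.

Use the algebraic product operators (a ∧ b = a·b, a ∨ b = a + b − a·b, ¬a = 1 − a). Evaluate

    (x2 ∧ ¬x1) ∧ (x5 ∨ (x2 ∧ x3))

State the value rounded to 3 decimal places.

¬x1 = 1 − 0.1500 = 0.8500
x2 ∧ ¬x1 = a·b on (0.6300, 0.8500) = 0.5355
x2 ∧ x3 = a·b on (0.6300, 0.0800) = 0.0504
x5 ∨ (x2 ∧ x3) = a + b − a·b on (0.0700, 0.0504) = 0.1169
(x2 ∧ ¬x1) ∧ (x5 ∨ (x2 ∧ x3)) = a·b on (0.5355, 0.1169) = 0.0626

0.063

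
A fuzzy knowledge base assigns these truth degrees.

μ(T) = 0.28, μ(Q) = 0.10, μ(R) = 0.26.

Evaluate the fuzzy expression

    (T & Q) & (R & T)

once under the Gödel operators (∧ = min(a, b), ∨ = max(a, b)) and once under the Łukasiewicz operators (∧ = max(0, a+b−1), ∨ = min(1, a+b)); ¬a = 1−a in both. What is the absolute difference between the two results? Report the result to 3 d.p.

0.100

Under Gödel:
  T & Q = min(a, b) on (0.28, 0.10) = 0.10
  R & T = min(a, b) on (0.26, 0.28) = 0.26
  (T & Q) & (R & T) = min(a, b) on (0.10, 0.26) = 0.10
  → value = 0.1000
Under Łukasiewicz:
  T & Q = max(0, a+b−1) on (0.28, 0.10) = 0.00
  R & T = max(0, a+b−1) on (0.26, 0.28) = 0.00
  (T & Q) & (R & T) = max(0, a+b−1) on (0.00, 0.00) = 0.00
  → value = 0.0000
|0.1000 − 0.0000| = 0.100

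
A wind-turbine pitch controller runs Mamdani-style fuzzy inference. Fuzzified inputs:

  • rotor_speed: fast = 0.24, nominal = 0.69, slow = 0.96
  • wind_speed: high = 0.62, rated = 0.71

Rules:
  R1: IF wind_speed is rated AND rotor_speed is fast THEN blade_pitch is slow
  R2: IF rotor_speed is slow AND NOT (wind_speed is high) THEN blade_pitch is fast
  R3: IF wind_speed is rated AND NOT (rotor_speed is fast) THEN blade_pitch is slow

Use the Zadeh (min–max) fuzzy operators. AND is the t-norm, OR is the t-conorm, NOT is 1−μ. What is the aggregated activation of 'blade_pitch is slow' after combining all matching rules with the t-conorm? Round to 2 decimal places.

0.71

R1: rated=0.71, fast=0.24; AND[min(a, b)] → w = 0.24
R2: slow=0.96, ¬high=1−0.62=0.38; AND[min(a, b)] → w = 0.38
R3: rated=0.71, ¬fast=1−0.24=0.76; AND[min(a, b)] → w = 0.71
Rules with consequent 'slow': {R1, R3} → strengths 0.24, 0.71
Aggregate via t-conorm [max(a, b)]: 0.71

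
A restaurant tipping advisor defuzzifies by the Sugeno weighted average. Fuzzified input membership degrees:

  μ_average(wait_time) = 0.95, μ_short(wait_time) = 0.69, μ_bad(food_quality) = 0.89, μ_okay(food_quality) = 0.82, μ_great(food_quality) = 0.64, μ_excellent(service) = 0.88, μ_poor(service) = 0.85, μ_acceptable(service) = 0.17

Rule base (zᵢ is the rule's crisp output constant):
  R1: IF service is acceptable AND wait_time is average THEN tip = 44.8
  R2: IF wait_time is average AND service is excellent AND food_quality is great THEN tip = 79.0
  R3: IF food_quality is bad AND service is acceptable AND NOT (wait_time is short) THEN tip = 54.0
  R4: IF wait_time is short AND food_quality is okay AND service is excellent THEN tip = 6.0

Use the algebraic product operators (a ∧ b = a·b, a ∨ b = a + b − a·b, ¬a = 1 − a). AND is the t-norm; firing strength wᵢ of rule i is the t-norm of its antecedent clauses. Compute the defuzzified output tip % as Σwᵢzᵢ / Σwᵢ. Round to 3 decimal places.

R1 (z=44.8): acceptable=0.17, average=0.95; AND[a·b] → w = 0.1615
R2 (z=79.0): average=0.95, excellent=0.88, great=0.64; AND[a·b] → w = 0.5350
R3 (z=54.0): bad=0.89, acceptable=0.17, ¬short=1−0.69=0.31; AND[a·b] → w = 0.0469
R4 (z=6.0): short=0.69, okay=0.82, excellent=0.88; AND[a·b] → w = 0.4979
Weighted average = (0.1615·44.8 + 0.5350·79.0 + 0.0469·54.0 + 0.4979·6.0) / (0.1615 + 0.5350 + 0.0469 + 0.4979)
  = 55.0235 / 1.2413 = 44.326

44.326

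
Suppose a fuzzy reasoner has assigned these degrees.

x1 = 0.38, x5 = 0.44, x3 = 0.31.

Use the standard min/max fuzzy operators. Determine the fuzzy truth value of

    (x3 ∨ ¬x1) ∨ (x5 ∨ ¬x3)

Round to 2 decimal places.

0.69

¬x1 = 1 − 0.38 = 0.62
x3 ∨ ¬x1 = max(a, b) on (0.31, 0.62) = 0.62
¬x3 = 1 − 0.31 = 0.69
x5 ∨ ¬x3 = max(a, b) on (0.44, 0.69) = 0.69
(x3 ∨ ¬x1) ∨ (x5 ∨ ¬x3) = max(a, b) on (0.62, 0.69) = 0.69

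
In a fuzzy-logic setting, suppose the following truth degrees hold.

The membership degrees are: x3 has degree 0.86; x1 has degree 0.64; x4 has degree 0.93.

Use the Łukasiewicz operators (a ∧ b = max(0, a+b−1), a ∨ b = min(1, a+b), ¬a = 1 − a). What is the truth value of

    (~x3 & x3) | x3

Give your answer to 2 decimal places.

0.86

~x3 = 1 − 0.86 = 0.14
~x3 & x3 = max(0, a+b−1) on (0.14, 0.86) = 0.00
(~x3 & x3) | x3 = min(1, a+b) on (0.00, 0.86) = 0.86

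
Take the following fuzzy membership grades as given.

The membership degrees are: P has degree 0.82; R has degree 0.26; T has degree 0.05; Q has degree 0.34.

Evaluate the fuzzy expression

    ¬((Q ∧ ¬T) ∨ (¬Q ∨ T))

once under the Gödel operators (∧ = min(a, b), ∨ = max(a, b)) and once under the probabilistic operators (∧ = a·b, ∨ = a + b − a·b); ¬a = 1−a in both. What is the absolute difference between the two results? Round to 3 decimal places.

0.121

Under Gödel:
  ¬T = 1 − 0.05 = 0.95
  Q ∧ ¬T = min(a, b) on (0.34, 0.95) = 0.34
  ¬Q = 1 − 0.34 = 0.66
  ¬Q ∨ T = max(a, b) on (0.66, 0.05) = 0.66
  (Q ∧ ¬T) ∨ (¬Q ∨ T) = max(a, b) on (0.34, 0.66) = 0.66
  ¬((Q ∧ ¬T) ∨ (¬Q ∨ T)) = 1 − 0.66 = 0.34
  → value = 0.3400
Under probabilistic:
  ¬T = 1 − 0.0500 = 0.9500
  Q ∧ ¬T = a·b on (0.3400, 0.9500) = 0.3230
  ¬Q = 1 − 0.3400 = 0.6600
  ¬Q ∨ T = a + b − a·b on (0.6600, 0.0500) = 0.6770
  (Q ∧ ¬T) ∨ (¬Q ∨ T) = a + b − a·b on (0.3230, 0.6770) = 0.7813
  ¬((Q ∧ ¬T) ∨ (¬Q ∨ T)) = 1 − 0.7813 = 0.2187
  → value = 0.2187
|0.3400 − 0.2187| = 0.121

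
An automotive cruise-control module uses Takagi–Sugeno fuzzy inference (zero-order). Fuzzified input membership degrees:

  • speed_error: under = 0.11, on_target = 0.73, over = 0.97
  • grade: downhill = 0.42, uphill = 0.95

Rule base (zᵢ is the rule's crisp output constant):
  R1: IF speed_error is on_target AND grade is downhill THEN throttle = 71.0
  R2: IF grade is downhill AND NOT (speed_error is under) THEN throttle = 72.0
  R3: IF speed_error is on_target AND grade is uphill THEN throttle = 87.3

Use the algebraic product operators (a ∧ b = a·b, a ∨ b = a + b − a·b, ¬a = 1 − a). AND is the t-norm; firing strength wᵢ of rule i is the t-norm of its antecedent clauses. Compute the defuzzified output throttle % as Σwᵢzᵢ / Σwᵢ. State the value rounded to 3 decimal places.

79.500

R1 (z=71.0): on_target=0.73, downhill=0.42; AND[a·b] → w = 0.3066
R2 (z=72.0): downhill=0.42, ¬under=1−0.11=0.89; AND[a·b] → w = 0.3738
R3 (z=87.3): on_target=0.73, uphill=0.95; AND[a·b] → w = 0.6935
Weighted average = (0.3066·71.0 + 0.3738·72.0 + 0.6935·87.3) / (0.3066 + 0.3738 + 0.6935)
  = 109.2248 / 1.3739 = 79.500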